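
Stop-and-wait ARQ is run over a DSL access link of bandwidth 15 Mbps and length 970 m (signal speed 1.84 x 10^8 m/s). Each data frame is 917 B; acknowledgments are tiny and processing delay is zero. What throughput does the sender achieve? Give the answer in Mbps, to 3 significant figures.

t_tx = L/R = 7336/15000000 = 0.000489067 s.
t_prop = 970/184000000 = 5.27174e-06 s; RTT = 1.05435e-05 s.
Cycle = t_tx + RTT = 0.00049961 s.
Throughput = L / cycle = 7336 / 0.00049961 = 14.7 Mbps.

14.7 Mbps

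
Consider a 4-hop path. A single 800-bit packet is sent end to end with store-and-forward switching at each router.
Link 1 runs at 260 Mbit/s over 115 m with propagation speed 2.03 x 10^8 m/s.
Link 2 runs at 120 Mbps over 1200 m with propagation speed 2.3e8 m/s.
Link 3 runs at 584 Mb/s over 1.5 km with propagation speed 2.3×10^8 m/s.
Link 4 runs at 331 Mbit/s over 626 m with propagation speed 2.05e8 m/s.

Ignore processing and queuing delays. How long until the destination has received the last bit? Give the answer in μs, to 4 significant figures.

28.89 μs

Transmission delays (L/R per hop): 3.07692, 6.66667, 1.36986, 2.41692 μs; sum = 13.5304 μs.
Propagation delays (d/s per hop): 0.566502, 5.21739, 6.52174, 3.05366 μs; sum = 15.3593 μs.
End-to-end = 28.89 μs.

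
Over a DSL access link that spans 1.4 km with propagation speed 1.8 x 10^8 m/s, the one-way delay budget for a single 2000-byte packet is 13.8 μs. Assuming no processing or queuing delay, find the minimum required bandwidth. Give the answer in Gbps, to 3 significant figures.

2.66 Gbps

L = 16000 bits.
Propagation delay = 1400 / 180000000 = 7.77778 μs.
Transmission budget = 13.8 − 7.77778 = 6.02222 μs.
R ≥ L / t_tx = 16000 bits / 6.02222e-06 s = 2.66 Gbps.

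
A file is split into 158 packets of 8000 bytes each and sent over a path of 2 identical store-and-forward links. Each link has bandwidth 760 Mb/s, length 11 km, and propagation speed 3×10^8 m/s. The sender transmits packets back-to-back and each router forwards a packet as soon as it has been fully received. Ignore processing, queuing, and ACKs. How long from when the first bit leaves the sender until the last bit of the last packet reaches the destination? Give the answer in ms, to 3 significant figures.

13.5 ms

Per-hop transmission t_tx = L/R = 64000/760000000 = 0.0842105 ms.
Per-hop propagation t_prop = 11000/300000000 = 0.0366667 ms.
Pipeline fill: first packet needs 2·t_tx to clear all hops; remaining 157 packets each add one t_tx.
Total = (2+158-1)·t_tx + 2·t_prop = 159·0.0842105 + 2·0.0366667 = 13.5 ms.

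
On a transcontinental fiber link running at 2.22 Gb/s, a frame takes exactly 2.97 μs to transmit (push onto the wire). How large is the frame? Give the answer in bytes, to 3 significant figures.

L = R × t_tx = 2220000000 b/s × 2.97e-06 s = 6593.4 bits.
In bytes: 6593.4 / 8 = 824 bytes.

824 bytes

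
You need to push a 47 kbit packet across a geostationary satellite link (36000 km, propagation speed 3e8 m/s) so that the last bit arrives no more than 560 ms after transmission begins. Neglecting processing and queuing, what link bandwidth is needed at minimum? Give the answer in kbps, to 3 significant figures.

107 kbps

Propagation delay = 36000000 / 300000000 = 120 ms.
Transmission budget = 560 − 120 = 440 ms.
R ≥ L / t_tx = 47000 bits / 0.44 s = 107 kbps.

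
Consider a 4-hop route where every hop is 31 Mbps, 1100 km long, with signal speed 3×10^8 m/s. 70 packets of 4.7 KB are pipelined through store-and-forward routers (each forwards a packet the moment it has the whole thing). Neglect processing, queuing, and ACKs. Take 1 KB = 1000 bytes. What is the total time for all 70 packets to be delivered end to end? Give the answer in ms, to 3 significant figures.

Per-hop transmission t_tx = L/R = 37600/31000000 = 1.2129 ms.
Per-hop propagation t_prop = 1100000/300000000 = 3.66667 ms.
Pipeline fill: first packet needs 4·t_tx to clear all hops; remaining 69 packets each add one t_tx.
Total = (4+70-1)·t_tx + 4·t_prop = 73·1.2129 + 4·3.66667 = 103 ms.

103 ms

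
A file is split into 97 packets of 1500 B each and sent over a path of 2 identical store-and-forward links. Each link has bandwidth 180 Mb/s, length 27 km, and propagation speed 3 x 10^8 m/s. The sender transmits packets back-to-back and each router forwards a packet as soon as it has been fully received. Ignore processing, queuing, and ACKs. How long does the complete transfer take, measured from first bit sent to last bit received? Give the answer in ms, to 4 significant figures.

6.713 ms

Per-hop transmission t_tx = L/R = 12000/180000000 = 0.0666667 ms.
Per-hop propagation t_prop = 27000/300000000 = 0.09 ms.
Pipeline fill: first packet needs 2·t_tx to clear all hops; remaining 96 packets each add one t_tx.
Total = (2+97-1)·t_tx + 2·t_prop = 98·0.0666667 + 2·0.09 = 6.713 ms.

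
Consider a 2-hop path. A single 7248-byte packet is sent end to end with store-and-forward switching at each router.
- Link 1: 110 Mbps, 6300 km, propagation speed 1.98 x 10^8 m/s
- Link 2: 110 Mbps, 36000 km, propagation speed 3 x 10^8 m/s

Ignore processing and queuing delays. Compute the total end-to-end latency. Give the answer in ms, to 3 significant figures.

L = 7248 × 8 = 57984 bits.
Transmission delay per hop = L/R = 57984/110000000 = 0.527127 ms; 2 hops → 1.05425 ms.
Propagation delays (d/s per hop): 31.8182, 120 ms; sum = 151.818 ms.
End-to-end = 153 ms.

153 ms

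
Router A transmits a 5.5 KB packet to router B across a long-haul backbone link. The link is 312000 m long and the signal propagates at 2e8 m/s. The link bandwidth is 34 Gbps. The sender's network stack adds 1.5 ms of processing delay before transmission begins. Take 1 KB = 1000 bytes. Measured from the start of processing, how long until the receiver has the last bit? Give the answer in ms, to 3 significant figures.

3.06 ms

L = 44000 bits.
Transmission delay = L/R = 44000 / 34000000000 = 0.00129412 ms.
Propagation delay = d/s = 312000 m / 200000000 m/s = 1.56 ms.
Plus processing delay 1.5 ms = 1.5 ms.
Total = 3.06 ms.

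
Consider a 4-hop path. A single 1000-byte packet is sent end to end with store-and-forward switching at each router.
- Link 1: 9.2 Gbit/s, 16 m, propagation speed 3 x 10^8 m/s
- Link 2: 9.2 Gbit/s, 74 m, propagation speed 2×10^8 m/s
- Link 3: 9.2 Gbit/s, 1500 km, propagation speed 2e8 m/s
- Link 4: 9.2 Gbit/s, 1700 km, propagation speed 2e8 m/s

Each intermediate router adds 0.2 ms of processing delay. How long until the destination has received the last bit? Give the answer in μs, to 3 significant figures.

L = 1000 × 8 = 8000 bits.
Transmission delay per hop = L/R = 8000/9200000000 = 0.869565 μs; 4 hops → 3.47826 μs.
Propagation delays (d/s per hop): 0.0533333, 0.37, 7500, 8500 μs; sum = 16000.4 μs.
Processing at 3 router(s): 3 × 0.2 ms = 600 μs.
End-to-end = 16600 μs.

16600 μs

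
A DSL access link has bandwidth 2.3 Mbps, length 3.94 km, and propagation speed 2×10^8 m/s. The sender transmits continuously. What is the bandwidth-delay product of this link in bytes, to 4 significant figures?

Propagation delay = 3940 / 200000000 = 1.97e-05 s.
BDP = R × t_prop = 2300000 × 1.97e-05 = 45.31 bits.
In bytes: 45.31/8 = 5.664 bytes.

5.664 bytes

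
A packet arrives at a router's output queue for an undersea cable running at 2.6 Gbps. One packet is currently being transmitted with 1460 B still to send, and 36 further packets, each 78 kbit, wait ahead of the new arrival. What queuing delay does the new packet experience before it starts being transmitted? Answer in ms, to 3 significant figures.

1.08 ms

Each queued packet: L/R = 78000/2600000000 = 0.03 ms.
36 queued → 1.08 ms.
Plus remaining 11680 bits of current packet: 0.00449231 ms.
Queuing delay = 1.08 ms.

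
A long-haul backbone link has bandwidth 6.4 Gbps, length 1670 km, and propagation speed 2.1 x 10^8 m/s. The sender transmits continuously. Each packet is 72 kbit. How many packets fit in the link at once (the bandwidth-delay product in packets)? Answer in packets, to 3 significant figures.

707 packets

Propagation delay = 1670000 / 210000000 = 0.00795238 s.
BDP = R × t_prop = 6400000000 × 0.00795238 = 50895200 bits.
In packets of 72000 bits: 707 packets.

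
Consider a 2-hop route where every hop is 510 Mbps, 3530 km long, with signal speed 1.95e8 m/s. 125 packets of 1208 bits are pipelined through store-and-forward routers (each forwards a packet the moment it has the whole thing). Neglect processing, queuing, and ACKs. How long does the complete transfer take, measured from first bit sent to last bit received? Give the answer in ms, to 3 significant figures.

36.5 ms

Per-hop transmission t_tx = L/R = 1208/510000000 = 0.00236863 ms.
Per-hop propagation t_prop = 3530000/195000000 = 18.1026 ms.
Pipeline fill: first packet needs 2·t_tx to clear all hops; remaining 124 packets each add one t_tx.
Total = (2+125-1)·t_tx + 2·t_prop = 126·0.00236863 + 2·18.1026 = 36.5 ms.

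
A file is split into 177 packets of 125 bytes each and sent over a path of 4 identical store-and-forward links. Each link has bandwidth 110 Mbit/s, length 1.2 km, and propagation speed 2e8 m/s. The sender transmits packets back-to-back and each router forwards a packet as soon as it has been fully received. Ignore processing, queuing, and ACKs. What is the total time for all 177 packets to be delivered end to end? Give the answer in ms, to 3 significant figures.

1.66 ms

Per-hop transmission t_tx = L/R = 1000/110000000 = 0.00909091 ms.
Per-hop propagation t_prop = 1200/200000000 = 0.006 ms.
Pipeline fill: first packet needs 4·t_tx to clear all hops; remaining 176 packets each add one t_tx.
Total = (4+177-1)·t_tx + 4·t_prop = 180·0.00909091 + 4·0.006 = 1.66 ms.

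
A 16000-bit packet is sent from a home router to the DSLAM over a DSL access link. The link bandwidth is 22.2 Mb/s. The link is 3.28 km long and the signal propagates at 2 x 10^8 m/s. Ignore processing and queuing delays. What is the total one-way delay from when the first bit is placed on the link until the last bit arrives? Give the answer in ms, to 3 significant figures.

0.737 ms

Transmission delay = L/R = 16000 / 22200000 = 0.720721 ms.
Propagation delay = d/s = 3280 m / 200000000 m/s = 0.0164 ms.
Total = 0.737 ms.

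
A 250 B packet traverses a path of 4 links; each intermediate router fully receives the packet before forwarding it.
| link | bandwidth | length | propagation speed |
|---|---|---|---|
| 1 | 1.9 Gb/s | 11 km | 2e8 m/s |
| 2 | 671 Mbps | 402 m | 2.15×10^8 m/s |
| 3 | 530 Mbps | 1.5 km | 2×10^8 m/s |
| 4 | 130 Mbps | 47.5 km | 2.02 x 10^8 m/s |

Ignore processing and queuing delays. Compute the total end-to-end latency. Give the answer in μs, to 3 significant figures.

L = 250 × 8 = 2000 bits.
Transmission delays (L/R per hop): 1.05263, 2.98063, 3.77358, 15.3846 μs; sum = 23.1915 μs.
Propagation delays (d/s per hop): 55, 1.86977, 7.5, 235.149 μs; sum = 299.518 μs.
End-to-end = 323 μs.

323 μs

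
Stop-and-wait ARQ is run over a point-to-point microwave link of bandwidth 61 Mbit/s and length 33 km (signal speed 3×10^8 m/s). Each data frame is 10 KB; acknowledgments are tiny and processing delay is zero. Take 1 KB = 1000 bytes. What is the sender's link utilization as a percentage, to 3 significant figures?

t_tx = L/R = 80000/61000000 = 0.00131148 s.
t_prop = 33000/300000000 = 0.00011 s; RTT = 0.00022 s.
Cycle = t_tx + RTT = 0.00153148 s.
Utilization = t_tx / cycle = 0.00131148/0.00153148 = 85.6 %.

85.6 %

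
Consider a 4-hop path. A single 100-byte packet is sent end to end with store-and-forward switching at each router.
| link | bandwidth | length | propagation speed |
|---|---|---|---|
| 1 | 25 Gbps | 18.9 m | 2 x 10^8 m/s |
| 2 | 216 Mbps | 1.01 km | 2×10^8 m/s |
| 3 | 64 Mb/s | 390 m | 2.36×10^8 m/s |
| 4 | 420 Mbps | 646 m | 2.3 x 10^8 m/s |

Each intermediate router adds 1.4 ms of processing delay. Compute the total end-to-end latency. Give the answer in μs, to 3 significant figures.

4230 μs

L = 100 × 8 = 800 bits.
Transmission delays (L/R per hop): 0.032, 3.7037, 12.5, 1.90476 μs; sum = 18.1405 μs.
Propagation delays (d/s per hop): 0.0945, 5.05, 1.65254, 2.8087 μs; sum = 9.60574 μs.
Processing at 3 router(s): 3 × 1.4 ms = 4200 μs.
End-to-end = 4230 μs.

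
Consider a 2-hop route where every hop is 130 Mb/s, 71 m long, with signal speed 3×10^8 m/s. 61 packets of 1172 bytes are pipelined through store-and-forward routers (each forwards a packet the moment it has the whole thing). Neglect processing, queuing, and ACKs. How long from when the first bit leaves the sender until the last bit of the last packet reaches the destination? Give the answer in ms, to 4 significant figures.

Per-hop transmission t_tx = L/R = 9376/130000000 = 0.0721231 ms.
Per-hop propagation t_prop = 71/300000000 = 0.000236667 ms.
Pipeline fill: first packet needs 2·t_tx to clear all hops; remaining 60 packets each add one t_tx.
Total = (2+61-1)·t_tx + 2·t_prop = 62·0.0721231 + 2·0.000236667 = 4.472 ms.

4.472 ms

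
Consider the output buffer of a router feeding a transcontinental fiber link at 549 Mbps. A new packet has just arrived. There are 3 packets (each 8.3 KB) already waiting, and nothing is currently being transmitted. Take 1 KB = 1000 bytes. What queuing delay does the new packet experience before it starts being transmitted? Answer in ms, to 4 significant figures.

0.3628 ms

Each queued packet: L/R = 66400/549000000 = 0.120947 ms.
3 queued → 0.362842 ms.
Queuing delay = 0.3628 ms.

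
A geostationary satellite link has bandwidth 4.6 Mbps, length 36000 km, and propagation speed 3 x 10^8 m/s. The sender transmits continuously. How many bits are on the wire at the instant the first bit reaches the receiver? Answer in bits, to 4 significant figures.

Propagation delay = 36000000 / 300000000 = 0.12 s.
BDP = R × t_prop = 4600000 × 0.12 = 552000 bits.

552000 bits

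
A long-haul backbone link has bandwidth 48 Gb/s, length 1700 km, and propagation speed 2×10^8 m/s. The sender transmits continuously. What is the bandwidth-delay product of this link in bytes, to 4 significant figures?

51000000 bytes

Propagation delay = 1700000 / 200000000 = 0.0085 s.
BDP = R × t_prop = 48000000000 × 0.0085 = 408000000 bits.
In bytes: 408000000/8 = 51000000 bytes.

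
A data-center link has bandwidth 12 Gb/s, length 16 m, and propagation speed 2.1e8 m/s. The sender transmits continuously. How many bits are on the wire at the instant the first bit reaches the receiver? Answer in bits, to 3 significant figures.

Propagation delay = 16 / 210000000 = 7.61905e-08 s.
BDP = R × t_prop = 12000000000 × 7.61905e-08 = 914.286 bits.

914 bits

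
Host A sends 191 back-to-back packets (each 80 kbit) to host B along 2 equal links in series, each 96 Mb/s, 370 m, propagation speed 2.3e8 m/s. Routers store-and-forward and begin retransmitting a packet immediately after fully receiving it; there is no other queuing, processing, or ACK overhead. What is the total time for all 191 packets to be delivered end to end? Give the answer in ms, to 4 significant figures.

Per-hop transmission t_tx = L/R = 80000/96000000 = 0.833333 ms.
Per-hop propagation t_prop = 370/2.3e+08 = 0.0016087 ms.
Pipeline fill: first packet needs 2·t_tx to clear all hops; remaining 190 packets each add one t_tx.
Total = (2+191-1)·t_tx + 2·t_prop = 192·0.833333 + 2·0.0016087 = 160.0 ms.

160.0 ms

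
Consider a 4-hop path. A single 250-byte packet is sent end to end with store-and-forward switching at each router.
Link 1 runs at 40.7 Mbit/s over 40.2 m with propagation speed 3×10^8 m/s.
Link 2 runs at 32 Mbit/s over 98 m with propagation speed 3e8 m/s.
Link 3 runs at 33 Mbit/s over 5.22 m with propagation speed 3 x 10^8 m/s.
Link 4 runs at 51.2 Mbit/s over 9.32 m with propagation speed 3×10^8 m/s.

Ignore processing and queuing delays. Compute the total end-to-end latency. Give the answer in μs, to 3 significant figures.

212 μs

L = 250 × 8 = 2000 bits.
Transmission delays (L/R per hop): 49.14, 62.5, 60.6061, 39.0625 μs; sum = 211.309 μs.
Propagation delays (d/s per hop): 0.134, 0.326667, 0.0174, 0.0310667 μs; sum = 0.509133 μs.
End-to-end = 212 μs.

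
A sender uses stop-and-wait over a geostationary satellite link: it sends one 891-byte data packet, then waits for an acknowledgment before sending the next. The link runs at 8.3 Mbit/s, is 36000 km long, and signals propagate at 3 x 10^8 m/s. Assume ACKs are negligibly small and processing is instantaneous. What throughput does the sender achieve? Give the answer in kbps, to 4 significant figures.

t_tx = L/R = 7128/8.3e+06 = 0.000858795 s.
t_prop = 36000000/300000000 = 0.12 s; RTT = 0.24 s.
Cycle = t_tx + RTT = 0.240859 s.
Throughput = L / cycle = 7128 / 0.240859 = 29.59 kbps.

29.59 kbps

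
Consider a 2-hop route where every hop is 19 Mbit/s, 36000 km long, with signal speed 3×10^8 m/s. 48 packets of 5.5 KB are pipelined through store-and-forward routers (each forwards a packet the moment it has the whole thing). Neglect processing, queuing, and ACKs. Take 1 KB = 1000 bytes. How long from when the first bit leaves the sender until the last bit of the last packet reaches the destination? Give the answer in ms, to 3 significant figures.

353 ms

Per-hop transmission t_tx = L/R = 44000/19000000 = 2.31579 ms.
Per-hop propagation t_prop = 36000000/300000000 = 120 ms.
Pipeline fill: first packet needs 2·t_tx to clear all hops; remaining 47 packets each add one t_tx.
Total = (2+48-1)·t_tx + 2·t_prop = 49·2.31579 + 2·120 = 353 ms.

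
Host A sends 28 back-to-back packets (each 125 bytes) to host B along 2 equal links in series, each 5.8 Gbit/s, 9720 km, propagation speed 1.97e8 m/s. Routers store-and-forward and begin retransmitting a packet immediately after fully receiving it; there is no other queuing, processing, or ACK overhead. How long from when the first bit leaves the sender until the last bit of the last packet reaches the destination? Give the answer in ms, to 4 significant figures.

98.69 ms

Per-hop transmission t_tx = L/R = 1000/5800000000 = 0.000172414 ms.
Per-hop propagation t_prop = 9720000/197000000 = 49.3401 ms.
Pipeline fill: first packet needs 2·t_tx to clear all hops; remaining 27 packets each add one t_tx.
Total = (2+28-1)·t_tx + 2·t_prop = 29·0.000172414 + 2·49.3401 = 98.69 ms.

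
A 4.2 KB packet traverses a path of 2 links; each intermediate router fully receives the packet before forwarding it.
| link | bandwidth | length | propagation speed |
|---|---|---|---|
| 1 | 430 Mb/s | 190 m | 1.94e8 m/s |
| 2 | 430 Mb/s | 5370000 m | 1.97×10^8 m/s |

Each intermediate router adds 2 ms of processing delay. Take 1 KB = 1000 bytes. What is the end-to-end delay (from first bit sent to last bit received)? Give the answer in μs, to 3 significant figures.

L = 33600 bits.
Transmission delay per hop = L/R = 33600/430000000 = 78.1395 μs; 2 hops → 156.279 μs.
Propagation delays (d/s per hop): 0.979381, 27258.9 μs; sum = 27259.9 μs.
Processing at 1 router(s): 1 × 2 ms = 2000 μs.
End-to-end = 29400 μs.

29400 μs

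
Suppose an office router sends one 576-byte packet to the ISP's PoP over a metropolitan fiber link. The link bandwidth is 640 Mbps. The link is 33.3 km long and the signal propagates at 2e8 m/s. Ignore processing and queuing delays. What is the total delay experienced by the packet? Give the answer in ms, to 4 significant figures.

L = 576 × 8 = 4608 bits.
Transmission delay = L/R = 4608 / 640000000 = 0.0072 ms.
Propagation delay = d/s = 33300 m / 200000000 m/s = 0.1665 ms.
Total = 0.1737 ms.

0.1737 ms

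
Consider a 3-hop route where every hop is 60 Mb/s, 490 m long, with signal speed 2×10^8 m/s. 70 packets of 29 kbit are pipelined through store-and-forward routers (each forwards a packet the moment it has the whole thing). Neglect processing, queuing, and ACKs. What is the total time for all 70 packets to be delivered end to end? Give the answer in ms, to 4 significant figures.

Per-hop transmission t_tx = L/R = 29000/60000000 = 0.483333 ms.
Per-hop propagation t_prop = 490/200000000 = 0.00245 ms.
Pipeline fill: first packet needs 3·t_tx to clear all hops; remaining 69 packets each add one t_tx.
Total = (3+70-1)·t_tx + 3·t_prop = 72·0.483333 + 3·0.00245 = 34.81 ms.

34.81 ms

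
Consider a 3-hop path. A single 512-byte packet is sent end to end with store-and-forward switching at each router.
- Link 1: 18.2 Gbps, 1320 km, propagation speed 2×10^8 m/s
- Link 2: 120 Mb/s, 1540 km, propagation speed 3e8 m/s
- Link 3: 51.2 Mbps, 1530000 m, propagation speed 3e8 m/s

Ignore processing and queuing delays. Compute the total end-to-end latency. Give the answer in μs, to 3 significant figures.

L = 512 × 8 = 4096 bits.
Transmission delays (L/R per hop): 0.225055, 34.1333, 80 μs; sum = 114.358 μs.
Propagation delays (d/s per hop): 6600, 5133.33, 5100 μs; sum = 16833.3 μs.
End-to-end = 16900 μs.

16900 μs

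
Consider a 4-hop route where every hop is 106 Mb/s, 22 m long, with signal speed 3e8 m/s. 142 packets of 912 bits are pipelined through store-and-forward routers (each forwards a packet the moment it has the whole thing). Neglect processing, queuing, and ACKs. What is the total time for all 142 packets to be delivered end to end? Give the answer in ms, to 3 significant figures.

Per-hop transmission t_tx = L/R = 912/106000000 = 0.00860377 ms.
Per-hop propagation t_prop = 22/300000000 = 7.33333e-05 ms.
Pipeline fill: first packet needs 4·t_tx to clear all hops; remaining 141 packets each add one t_tx.
Total = (4+142-1)·t_tx + 4·t_prop = 145·0.00860377 + 4·7.33333e-05 = 1.25 ms.

1.25 ms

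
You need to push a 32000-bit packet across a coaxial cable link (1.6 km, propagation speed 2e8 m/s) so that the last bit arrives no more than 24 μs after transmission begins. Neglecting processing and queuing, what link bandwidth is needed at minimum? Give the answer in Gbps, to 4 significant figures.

Propagation delay = 1600 / 200000000 = 8 μs.
Transmission budget = 24 − 8 = 16 μs.
R ≥ L / t_tx = 32000 bits / 1.6e-05 s = 2.000 Gbps.

2.000 Gbps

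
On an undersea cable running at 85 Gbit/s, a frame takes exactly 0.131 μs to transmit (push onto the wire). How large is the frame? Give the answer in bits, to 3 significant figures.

11100 bits

L = R × t_tx = 85000000000 b/s × 1.31e-07 s = 11135 bits.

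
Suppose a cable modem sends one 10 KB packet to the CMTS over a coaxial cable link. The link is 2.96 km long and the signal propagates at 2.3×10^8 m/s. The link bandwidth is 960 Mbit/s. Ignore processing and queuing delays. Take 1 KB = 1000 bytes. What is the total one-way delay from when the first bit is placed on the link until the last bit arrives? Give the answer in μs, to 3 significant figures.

L = 80000 bits.
Transmission delay = L/R = 80000 / 960000000 = 83.3333 μs.
Propagation delay = d/s = 2960 m / 2.3e+08 m/s = 12.8696 μs.
Total = 96.2 μs.

96.2 μs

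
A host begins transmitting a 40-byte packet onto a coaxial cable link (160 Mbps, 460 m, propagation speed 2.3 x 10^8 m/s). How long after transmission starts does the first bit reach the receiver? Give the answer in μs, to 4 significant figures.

First bit experiences only propagation delay: d/s = 460/2.3e+08 = 2.000 μs.

2.000 μs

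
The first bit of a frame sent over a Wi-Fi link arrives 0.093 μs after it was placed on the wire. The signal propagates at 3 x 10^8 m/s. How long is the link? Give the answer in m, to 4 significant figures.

d = s × t_prop = 300000000 × 9.3e-08 = 27.90 m.

27.90 m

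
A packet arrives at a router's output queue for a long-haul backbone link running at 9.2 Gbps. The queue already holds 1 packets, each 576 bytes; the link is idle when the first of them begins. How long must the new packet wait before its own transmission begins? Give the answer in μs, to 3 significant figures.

Each queued packet: L/R = 4608/9200000000 = 0.50087 μs.
1 queued → 0.50087 μs.
Queuing delay = 0.501 μs.

0.501 μs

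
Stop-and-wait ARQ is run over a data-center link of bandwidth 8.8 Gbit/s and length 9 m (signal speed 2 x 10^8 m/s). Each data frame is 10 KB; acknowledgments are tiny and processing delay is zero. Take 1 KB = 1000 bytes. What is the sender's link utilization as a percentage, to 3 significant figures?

99.0 %

t_tx = L/R = 80000/8800000000 = 9.09091e-06 s.
t_prop = 9/200000000 = 4.5e-08 s; RTT = 9e-08 s.
Cycle = t_tx + RTT = 9.18091e-06 s.
Utilization = t_tx / cycle = 9.09091e-06/9.18091e-06 = 99.0 %.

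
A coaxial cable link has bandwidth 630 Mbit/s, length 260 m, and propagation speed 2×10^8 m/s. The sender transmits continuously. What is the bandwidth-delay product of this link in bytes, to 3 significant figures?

102 bytes

Propagation delay = 260 / 200000000 = 1.3e-06 s.
BDP = R × t_prop = 630000000 × 1.3e-06 = 819 bits.
In bytes: 819/8 = 102 bytes.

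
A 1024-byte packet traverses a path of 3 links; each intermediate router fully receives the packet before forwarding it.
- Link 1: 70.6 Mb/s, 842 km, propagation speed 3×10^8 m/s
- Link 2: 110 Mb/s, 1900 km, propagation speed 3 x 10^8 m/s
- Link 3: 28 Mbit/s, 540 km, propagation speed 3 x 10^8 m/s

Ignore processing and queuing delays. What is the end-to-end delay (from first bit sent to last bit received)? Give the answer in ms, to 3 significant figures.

L = 1024 × 8 = 8192 bits.
Transmission delays (L/R per hop): 0.116034, 0.0744727, 0.292571 ms; sum = 0.483078 ms.
Propagation delays (d/s per hop): 2.80667, 6.33333, 1.8 ms; sum = 10.94 ms.
End-to-end = 11.4 ms.

11.4 ms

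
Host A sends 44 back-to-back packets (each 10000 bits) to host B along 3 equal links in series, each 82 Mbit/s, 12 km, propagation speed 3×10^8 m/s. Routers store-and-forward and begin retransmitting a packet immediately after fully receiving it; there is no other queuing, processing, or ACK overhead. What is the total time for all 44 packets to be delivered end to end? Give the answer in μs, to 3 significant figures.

Per-hop transmission t_tx = L/R = 10000/82000000 = 121.951 μs.
Per-hop propagation t_prop = 12000/300000000 = 40 μs.
Pipeline fill: first packet needs 3·t_tx to clear all hops; remaining 43 packets each add one t_tx.
Total = (3+44-1)·t_tx + 3·t_prop = 46·121.951 + 3·40 = 5730 μs.

5730 μs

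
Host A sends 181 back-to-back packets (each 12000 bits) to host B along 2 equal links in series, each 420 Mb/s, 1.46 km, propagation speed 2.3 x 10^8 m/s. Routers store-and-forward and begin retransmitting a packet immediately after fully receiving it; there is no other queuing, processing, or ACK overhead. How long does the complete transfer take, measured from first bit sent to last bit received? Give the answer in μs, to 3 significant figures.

5210 μs

Per-hop transmission t_tx = L/R = 12000/420000000 = 28.5714 μs.
Per-hop propagation t_prop = 1460/2.3e+08 = 6.34783 μs.
Pipeline fill: first packet needs 2·t_tx to clear all hops; remaining 180 packets each add one t_tx.
Total = (2+181-1)·t_tx + 2·t_prop = 182·28.5714 + 2·6.34783 = 5210 μs.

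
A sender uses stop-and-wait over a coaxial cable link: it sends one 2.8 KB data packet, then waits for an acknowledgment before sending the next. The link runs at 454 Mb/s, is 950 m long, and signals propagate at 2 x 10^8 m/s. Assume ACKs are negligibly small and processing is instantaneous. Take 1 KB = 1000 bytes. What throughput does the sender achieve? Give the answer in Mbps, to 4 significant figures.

380.7 Mbps

t_tx = L/R = 22400/454000000 = 4.93392e-05 s.
t_prop = 950/200000000 = 4.75e-06 s; RTT = 9.5e-06 s.
Cycle = t_tx + RTT = 5.88392e-05 s.
Throughput = L / cycle = 22400 / 5.88392e-05 = 380.7 Mbps.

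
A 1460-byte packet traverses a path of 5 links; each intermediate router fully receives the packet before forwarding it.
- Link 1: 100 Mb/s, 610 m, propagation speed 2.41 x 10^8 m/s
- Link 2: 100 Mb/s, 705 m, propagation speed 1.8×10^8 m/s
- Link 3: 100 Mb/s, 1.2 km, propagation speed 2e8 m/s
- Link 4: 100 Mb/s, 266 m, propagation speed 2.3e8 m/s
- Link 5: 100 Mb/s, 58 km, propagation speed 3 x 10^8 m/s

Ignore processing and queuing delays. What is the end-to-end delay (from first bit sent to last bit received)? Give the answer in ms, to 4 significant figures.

L = 1460 × 8 = 11680 bits.
Transmission delay per hop = L/R = 11680/100000000 = 0.1168 ms; 5 hops → 0.584 ms.
Propagation delays (d/s per hop): 0.00253112, 0.00391667, 0.006, 0.00115652, 0.193333 ms; sum = 0.206938 ms.
End-to-end = 0.7909 ms.

0.7909 ms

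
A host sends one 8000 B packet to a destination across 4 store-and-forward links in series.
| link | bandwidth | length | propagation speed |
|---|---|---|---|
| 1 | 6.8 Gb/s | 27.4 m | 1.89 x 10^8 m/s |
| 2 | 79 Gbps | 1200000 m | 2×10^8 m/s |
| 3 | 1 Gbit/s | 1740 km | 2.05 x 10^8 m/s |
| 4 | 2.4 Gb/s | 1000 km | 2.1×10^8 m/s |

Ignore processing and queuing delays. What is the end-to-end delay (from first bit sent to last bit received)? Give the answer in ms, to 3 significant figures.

L = 8000 × 8 = 64000 bits.
Transmission delays (L/R per hop): 0.00941176, 0.000810127, 0.064, 0.0266667 ms; sum = 0.100889 ms.
Propagation delays (d/s per hop): 0.000144974, 6, 8.4878, 4.7619 ms; sum = 19.2499 ms.
End-to-end = 19.4 ms.

19.4 ms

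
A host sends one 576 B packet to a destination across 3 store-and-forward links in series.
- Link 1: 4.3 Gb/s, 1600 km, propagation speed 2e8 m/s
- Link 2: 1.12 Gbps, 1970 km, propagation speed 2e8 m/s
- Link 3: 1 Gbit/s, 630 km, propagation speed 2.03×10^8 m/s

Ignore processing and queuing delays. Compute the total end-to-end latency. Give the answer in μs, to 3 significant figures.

L = 576 × 8 = 4608 bits.
Transmission delays (L/R per hop): 1.07163, 4.11429, 4.608 μs; sum = 9.79391 μs.
Propagation delays (d/s per hop): 8000, 9850, 3103.45 μs; sum = 20953.4 μs.
End-to-end = 21000 μs.

21000 μs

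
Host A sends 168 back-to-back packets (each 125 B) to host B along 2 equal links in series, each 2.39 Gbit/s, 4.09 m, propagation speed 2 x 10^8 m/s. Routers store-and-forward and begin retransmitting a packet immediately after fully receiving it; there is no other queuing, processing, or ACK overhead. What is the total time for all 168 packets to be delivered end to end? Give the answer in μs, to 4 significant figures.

70.75 μs

Per-hop transmission t_tx = L/R = 1000/2390000000 = 0.41841 μs.
Per-hop propagation t_prop = 4.09/200000000 = 0.02045 μs.
Pipeline fill: first packet needs 2·t_tx to clear all hops; remaining 167 packets each add one t_tx.
Total = (2+168-1)·t_tx + 2·t_prop = 169·0.41841 + 2·0.02045 = 70.75 μs.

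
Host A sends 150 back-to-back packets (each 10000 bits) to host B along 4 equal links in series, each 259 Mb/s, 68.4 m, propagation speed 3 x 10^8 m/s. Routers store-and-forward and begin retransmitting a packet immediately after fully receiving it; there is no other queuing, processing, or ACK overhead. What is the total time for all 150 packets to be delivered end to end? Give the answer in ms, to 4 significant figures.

Per-hop transmission t_tx = L/R = 10000/259000000 = 0.03861 ms.
Per-hop propagation t_prop = 68.4/300000000 = 0.000228 ms.
Pipeline fill: first packet needs 4·t_tx to clear all hops; remaining 149 packets each add one t_tx.
Total = (4+150-1)·t_tx + 4·t_prop = 153·0.03861 + 4·0.000228 = 5.908 ms.

5.908 ms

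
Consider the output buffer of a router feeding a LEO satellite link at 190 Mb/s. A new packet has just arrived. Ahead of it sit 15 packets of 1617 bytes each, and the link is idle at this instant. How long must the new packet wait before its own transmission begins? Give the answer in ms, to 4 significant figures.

Each queued packet: L/R = 12936/190000000 = 0.0680842 ms.
15 queued → 1.02126 ms.
Queuing delay = 1.021 ms.

1.021 ms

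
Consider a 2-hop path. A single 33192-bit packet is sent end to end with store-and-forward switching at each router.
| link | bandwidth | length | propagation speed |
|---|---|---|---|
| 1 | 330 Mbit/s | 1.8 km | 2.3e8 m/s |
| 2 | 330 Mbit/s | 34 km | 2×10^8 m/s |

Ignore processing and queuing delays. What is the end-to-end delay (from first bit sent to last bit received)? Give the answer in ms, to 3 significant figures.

0.379 ms

Transmission delay per hop = L/R = 33192/330000000 = 0.100582 ms; 2 hops → 0.201164 ms.
Propagation delays (d/s per hop): 0.00782609, 0.17 ms; sum = 0.177826 ms.
End-to-end = 0.379 ms.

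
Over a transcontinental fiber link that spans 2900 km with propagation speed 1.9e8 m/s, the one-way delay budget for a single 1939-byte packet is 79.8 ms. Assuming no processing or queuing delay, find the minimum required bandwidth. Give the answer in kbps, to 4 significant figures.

240.4 kbps

L = 15512 bits.
Propagation delay = 2900000 / 190000000 = 15.2632 ms.
Transmission budget = 79.8 − 15.2632 = 64.5368 ms.
R ≥ L / t_tx = 15512 bits / 0.0645368 s = 240.4 kbps.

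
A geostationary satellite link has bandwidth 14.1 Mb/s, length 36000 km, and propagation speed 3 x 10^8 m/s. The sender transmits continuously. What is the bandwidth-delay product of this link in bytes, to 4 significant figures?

Propagation delay = 36000000 / 300000000 = 0.12 s.
BDP = R × t_prop = 14100000 × 0.12 = 1692000 bits.
In bytes: 1692000/8 = 211500 bytes.

211500 bytes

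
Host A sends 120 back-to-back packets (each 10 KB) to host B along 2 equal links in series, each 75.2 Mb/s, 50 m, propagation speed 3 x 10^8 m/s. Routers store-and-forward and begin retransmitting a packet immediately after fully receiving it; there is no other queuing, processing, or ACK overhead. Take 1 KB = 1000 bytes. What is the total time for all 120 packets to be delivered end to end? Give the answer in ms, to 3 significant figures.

129 ms

Per-hop transmission t_tx = L/R = 80000/75200000 = 1.06383 ms.
Per-hop propagation t_prop = 50/300000000 = 0.000166667 ms.
Pipeline fill: first packet needs 2·t_tx to clear all hops; remaining 119 packets each add one t_tx.
Total = (2+120-1)·t_tx + 2·t_prop = 121·1.06383 + 2·0.000166667 = 129 ms.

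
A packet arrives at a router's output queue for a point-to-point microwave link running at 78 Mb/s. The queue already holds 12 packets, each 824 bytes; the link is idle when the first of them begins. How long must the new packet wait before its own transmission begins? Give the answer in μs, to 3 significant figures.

Each queued packet: L/R = 6592/78000000 = 84.5128 μs.
12 queued → 1014.15 μs.
Queuing delay = 1010 μs.

1010 μs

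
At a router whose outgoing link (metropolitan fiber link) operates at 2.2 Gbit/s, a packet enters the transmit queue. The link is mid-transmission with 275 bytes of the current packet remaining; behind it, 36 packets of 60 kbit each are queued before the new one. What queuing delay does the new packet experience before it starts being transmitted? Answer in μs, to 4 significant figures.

Each queued packet: L/R = 60000/2200000000 = 27.2727 μs.
36 queued → 981.818 μs.
Plus remaining 2200 bits of current packet: 1 μs.
Queuing delay = 982.8 μs.

982.8 μs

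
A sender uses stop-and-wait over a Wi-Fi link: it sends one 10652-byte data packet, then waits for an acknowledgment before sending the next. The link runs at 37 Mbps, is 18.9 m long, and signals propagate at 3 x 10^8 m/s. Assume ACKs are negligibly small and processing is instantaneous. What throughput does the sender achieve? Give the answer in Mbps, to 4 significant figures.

37.00 Mbps

t_tx = L/R = 85216/37000000 = 0.00230314 s.
t_prop = 18.9/300000000 = 6.3e-08 s; RTT = 1.26e-07 s.
Cycle = t_tx + RTT = 0.00230326 s.
Throughput = L / cycle = 85216 / 0.00230326 = 37.00 Mbps.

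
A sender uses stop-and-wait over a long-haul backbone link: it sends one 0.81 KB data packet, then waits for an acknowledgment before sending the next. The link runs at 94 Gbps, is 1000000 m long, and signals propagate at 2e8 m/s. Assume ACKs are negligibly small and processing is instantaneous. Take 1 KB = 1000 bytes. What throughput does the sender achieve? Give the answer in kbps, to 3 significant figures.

t_tx = L/R = 6480/94000000000 = 6.89362e-08 s.
t_prop = 1000000/200000000 = 0.005 s; RTT = 0.01 s.
Cycle = t_tx + RTT = 0.0100001 s.
Throughput = L / cycle = 6480 / 0.0100001 = 648 kbps.

648 kbps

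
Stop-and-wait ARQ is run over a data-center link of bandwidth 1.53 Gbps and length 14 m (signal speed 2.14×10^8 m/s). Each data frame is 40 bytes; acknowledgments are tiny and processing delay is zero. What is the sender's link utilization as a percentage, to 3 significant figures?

t_tx = L/R = 320/1530000000 = 2.0915e-07 s.
t_prop = 14/214000000 = 6.54206e-08 s; RTT = 1.30841e-07 s.
Cycle = t_tx + RTT = 3.39991e-07 s.
Utilization = t_tx / cycle = 2.0915e-07/3.39991e-07 = 61.5 %.

61.5 %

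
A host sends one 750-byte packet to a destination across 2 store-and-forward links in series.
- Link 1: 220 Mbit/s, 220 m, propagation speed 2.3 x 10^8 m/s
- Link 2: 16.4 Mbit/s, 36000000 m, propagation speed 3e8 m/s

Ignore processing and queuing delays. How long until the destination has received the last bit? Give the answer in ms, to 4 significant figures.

L = 750 × 8 = 6000 bits.
Transmission delays (L/R per hop): 0.0272727, 0.365854 ms; sum = 0.393126 ms.
Propagation delays (d/s per hop): 0.000956522, 120 ms; sum = 120.001 ms.
End-to-end = 120.4 ms.

120.4 ms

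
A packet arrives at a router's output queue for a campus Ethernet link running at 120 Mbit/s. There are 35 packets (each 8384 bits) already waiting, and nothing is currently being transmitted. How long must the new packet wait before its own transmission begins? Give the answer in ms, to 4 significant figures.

2.445 ms

Each queued packet: L/R = 8384/120000000 = 0.0698667 ms.
35 queued → 2.44533 ms.
Queuing delay = 2.445 ms.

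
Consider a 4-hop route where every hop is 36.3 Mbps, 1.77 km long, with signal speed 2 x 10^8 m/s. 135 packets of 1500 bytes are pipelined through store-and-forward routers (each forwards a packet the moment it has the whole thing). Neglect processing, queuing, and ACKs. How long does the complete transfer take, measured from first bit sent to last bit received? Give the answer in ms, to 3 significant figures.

45.7 ms

Per-hop transmission t_tx = L/R = 12000/36300000 = 0.330579 ms.
Per-hop propagation t_prop = 1770/200000000 = 0.00885 ms.
Pipeline fill: first packet needs 4·t_tx to clear all hops; remaining 134 packets each add one t_tx.
Total = (4+135-1)·t_tx + 4·t_prop = 138·0.330579 + 4·0.00885 = 45.7 ms.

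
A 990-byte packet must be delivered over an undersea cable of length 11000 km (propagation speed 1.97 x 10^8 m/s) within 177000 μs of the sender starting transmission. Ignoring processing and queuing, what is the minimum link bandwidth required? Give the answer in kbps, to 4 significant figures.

65.37 kbps

L = 7920 bits.
Propagation delay = 11000000 / 197000000 = 55837.6 μs.
Transmission budget = 177000 − 55837.6 = 121162 μs.
R ≥ L / t_tx = 7920 bits / 0.121162 s = 65.37 kbps.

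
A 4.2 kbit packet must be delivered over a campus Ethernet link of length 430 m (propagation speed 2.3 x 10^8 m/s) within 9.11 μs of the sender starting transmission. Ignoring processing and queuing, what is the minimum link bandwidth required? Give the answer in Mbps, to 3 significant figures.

580 Mbps

Propagation delay = 430 / 2.3e+08 = 1.86957 μs.
Transmission budget = 9.11 − 1.86957 = 7.24043 μs.
R ≥ L / t_tx = 4200 bits / 7.24043e-06 s = 580 Mbps.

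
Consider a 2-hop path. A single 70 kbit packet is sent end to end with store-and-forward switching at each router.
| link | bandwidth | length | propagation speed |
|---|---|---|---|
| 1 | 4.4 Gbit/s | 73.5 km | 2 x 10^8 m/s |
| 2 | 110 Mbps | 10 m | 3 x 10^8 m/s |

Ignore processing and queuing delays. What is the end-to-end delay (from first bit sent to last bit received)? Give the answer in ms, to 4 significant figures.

1.020 ms

L = 70000 bits.
Transmission delays (L/R per hop): 0.0159091, 0.636364 ms; sum = 0.652273 ms.
Propagation delays (d/s per hop): 0.3675, 3.33333e-05 ms; sum = 0.367533 ms.
End-to-end = 1.020 ms.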